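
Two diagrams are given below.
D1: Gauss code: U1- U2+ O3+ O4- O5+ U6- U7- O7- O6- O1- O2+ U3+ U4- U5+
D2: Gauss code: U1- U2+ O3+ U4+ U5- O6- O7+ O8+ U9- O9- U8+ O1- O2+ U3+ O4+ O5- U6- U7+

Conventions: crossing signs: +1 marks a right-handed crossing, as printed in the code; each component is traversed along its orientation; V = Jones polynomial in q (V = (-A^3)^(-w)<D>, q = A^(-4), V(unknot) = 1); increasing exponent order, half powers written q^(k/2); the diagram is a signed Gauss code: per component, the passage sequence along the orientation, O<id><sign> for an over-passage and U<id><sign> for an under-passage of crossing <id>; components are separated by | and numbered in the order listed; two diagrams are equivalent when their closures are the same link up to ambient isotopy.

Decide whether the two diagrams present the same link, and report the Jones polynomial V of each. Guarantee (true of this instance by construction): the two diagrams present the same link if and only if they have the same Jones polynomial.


same link: yes
V(D1) = 1  [7 crossings, <D> = -A^-3, w = -1]
D2 (bracket -A^3; 9 crossings at w = +1): V = 1
note: Reidemeister moves carry D1 (7 crossings) to D2 (9)


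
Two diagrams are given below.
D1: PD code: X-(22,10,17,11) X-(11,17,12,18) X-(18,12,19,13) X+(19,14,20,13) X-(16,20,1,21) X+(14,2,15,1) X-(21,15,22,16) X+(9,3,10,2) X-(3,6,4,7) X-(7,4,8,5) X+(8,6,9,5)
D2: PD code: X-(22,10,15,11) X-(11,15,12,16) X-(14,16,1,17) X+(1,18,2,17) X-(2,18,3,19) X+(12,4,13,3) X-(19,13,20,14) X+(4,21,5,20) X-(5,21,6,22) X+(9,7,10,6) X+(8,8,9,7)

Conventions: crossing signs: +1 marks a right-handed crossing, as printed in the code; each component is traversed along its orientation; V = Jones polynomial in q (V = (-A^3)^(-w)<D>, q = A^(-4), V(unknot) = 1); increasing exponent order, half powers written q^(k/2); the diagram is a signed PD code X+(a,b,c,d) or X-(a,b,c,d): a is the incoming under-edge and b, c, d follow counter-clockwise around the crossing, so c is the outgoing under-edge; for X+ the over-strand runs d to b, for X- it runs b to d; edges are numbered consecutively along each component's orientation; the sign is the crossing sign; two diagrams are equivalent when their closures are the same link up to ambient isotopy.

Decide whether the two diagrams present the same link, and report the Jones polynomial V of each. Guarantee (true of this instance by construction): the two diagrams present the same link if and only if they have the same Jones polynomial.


same link: yes
V(D1) = -q^(-9/2) - q^(-5/2) + q^(-3/2) - q^(-1/2)  [11 crossings, <D> = A^-7 - A^-3 + A + A^9, w = -3]
D2 (bracket A^-1 - A^3 + A^7 + A^15; 11 crossings at w = -1): V = -q^(-9/2) - q^(-5/2) + q^(-3/2) - q^(-1/2)
note: all 2 diagrams share one V(q), hence one class


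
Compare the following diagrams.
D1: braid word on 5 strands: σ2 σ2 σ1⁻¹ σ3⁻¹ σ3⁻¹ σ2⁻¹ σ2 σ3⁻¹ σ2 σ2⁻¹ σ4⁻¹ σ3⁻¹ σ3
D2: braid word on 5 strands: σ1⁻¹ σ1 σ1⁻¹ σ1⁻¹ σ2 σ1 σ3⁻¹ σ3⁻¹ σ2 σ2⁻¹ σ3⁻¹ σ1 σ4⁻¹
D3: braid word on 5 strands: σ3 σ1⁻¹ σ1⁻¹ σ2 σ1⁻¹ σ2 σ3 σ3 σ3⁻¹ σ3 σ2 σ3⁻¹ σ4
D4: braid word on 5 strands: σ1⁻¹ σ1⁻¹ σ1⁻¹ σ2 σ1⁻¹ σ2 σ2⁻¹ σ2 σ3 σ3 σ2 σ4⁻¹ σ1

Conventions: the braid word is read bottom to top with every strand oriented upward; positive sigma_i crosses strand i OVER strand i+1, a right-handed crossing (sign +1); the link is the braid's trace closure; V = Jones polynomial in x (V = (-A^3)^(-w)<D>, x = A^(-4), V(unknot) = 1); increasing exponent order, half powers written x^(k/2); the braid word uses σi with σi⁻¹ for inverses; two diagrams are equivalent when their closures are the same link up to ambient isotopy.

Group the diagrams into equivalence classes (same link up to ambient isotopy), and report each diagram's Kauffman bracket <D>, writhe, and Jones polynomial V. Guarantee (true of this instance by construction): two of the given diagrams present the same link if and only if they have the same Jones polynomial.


classes: {D1} | {D2} | {D3, D4}
V(D1) = x^(-7/2) - x^(-5/2) + x^(-3/2) - 2x^(-1/2) - x^(3/2)  [13 crossings, <D> = A^-15 + 2A^-7 - A^-3 + A - A^5, w = -3]
V(D2) = x^(-9/2) - x^(-5/2) - x^(-3/2) - x^(-1/2)  (w -3, c 13, <D> = A^-7 + A^-3 + A - A^9)
V(D3) = x^(-5/2) - 2x^(-3/2) + 3x^(-1/2) - 5x^(1/2) + 4x^(3/2) - 5x^(5/2) + 3x^(7/2) - 2x^(9/2) + x^(11/2)  (w +3, c 13, <D> = -A^-13 + 2A^-9 - 3A^-5 + 5A^-1 - 4A^3 + 5A^7 - 3A^11 + 2A^15 - A^19)
D4 (bracket -A^-19 + 2A^-15 - 3A^-11 + 5A^-7 - 4A^-3 + 5A - 3A^5 + 2A^9 - A^13; 13 crossings at w = +1): V = x^(-5/2) - 2x^(-3/2) + 3x^(-1/2) - 5x^(1/2) + 4x^(3/2) - 5x^(5/2) + 3x^(7/2) - 2x^(9/2) + x^(11/2)
insight: 3 classes among 4 diagrams; unequal V(x) rules out equality


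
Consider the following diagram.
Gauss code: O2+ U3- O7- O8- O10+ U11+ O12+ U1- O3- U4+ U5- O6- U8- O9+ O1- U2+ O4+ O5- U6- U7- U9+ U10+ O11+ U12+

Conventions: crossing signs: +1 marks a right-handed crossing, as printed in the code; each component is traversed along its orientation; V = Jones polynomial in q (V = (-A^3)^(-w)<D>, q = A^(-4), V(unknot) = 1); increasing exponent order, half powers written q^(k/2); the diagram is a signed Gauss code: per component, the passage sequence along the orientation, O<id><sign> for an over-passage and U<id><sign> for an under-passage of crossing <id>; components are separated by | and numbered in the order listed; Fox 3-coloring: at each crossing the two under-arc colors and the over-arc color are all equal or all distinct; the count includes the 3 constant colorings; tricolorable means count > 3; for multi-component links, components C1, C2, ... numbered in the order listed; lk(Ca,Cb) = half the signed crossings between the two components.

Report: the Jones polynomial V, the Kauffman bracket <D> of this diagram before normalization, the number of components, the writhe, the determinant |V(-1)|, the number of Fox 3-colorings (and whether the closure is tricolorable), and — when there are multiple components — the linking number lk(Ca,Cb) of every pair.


V = -q^-3 + 2q^-2 - 2q^-1 + 3 - 2q + 2q^2 - q^3
<D> = -A^-12 + 2A^-8 - 2A^-4 + 3 - 2A^4 + 2A^8 - A^12 (w = 0)
1 component over 12 crossings, w = 0
3 Fox colorings among 3^12, |V(-1)| = 13: not tricolorable
why: V is palindromic (span 6, det 13): q -> 1/q fixes it; necessary, not sufficient, for amphichirality


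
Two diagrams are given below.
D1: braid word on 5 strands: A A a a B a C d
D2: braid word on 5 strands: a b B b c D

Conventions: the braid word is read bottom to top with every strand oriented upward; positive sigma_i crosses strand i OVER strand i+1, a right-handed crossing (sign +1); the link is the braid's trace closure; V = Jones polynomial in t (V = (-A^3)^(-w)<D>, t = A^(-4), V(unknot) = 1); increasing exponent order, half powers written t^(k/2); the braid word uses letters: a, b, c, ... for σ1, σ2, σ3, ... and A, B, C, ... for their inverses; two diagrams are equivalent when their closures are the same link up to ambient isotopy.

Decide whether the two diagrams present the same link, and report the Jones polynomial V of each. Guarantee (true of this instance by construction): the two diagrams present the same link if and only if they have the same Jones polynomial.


equivalent: yes
V(D1) = 1  (w 0, c 8, <D> = 1)
V(D2) = 1  [6 crossings, <D> = A^6, w = +2]
key observation: all 2 diagrams share one V(t), hence one class


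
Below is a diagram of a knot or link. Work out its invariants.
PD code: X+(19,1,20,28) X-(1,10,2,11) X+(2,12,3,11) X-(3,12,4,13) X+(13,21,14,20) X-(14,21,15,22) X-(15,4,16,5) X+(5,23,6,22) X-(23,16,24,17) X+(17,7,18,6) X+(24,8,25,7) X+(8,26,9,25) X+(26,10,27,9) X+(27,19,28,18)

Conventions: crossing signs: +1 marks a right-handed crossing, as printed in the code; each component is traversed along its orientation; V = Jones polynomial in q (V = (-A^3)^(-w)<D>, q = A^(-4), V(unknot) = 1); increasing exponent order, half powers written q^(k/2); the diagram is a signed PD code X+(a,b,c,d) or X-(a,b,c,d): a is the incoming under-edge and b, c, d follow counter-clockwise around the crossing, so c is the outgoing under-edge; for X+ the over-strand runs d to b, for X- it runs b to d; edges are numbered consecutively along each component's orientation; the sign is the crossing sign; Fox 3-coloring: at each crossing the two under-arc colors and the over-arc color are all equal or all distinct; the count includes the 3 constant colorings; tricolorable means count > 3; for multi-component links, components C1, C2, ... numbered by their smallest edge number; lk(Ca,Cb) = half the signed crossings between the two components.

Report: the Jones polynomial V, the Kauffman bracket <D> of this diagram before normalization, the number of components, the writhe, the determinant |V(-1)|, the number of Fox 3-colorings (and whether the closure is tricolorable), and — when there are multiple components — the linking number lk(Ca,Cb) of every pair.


V = -1 + 4q - 5q^2 + 7q^3 - 7q^4 + 6q^5 - 5q^6 + 3q^7 - q^8
<D> = -A^-20 + 3A^-16 - 5A^-12 + 6A^-8 - 7A^-4 + 7 - 5A^4 + 4A^8 - A^12 (w = +4)
1 component over 14 crossings, w = +4
9 Fox colorings among 3^14, |V(-1)| = 39: tricolorable
why: V spans 8 powers of q: at least 8 crossings in any diagram


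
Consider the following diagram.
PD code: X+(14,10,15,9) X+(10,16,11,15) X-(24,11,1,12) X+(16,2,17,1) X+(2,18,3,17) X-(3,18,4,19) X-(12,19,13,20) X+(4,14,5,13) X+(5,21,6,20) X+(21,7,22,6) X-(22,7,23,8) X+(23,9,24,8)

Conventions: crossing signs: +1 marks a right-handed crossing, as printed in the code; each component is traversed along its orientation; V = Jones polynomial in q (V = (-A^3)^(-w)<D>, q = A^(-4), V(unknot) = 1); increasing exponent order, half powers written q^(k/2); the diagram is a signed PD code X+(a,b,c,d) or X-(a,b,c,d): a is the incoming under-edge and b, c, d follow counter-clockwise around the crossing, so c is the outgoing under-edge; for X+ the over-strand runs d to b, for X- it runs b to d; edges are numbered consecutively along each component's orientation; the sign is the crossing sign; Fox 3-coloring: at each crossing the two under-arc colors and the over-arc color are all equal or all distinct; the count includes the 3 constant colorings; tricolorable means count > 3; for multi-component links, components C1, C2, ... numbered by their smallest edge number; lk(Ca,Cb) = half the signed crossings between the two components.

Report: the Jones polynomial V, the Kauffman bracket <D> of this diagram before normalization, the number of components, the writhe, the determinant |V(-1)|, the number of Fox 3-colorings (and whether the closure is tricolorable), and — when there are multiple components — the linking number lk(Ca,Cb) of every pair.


V(q) = 2q - 2q^2 + 3q^3 - 3q^4 + 2q^5 - 2q^6 + q^7
bracket: A^-16 - 2A^-12 + 2A^-8 - 3A^-4 + 3 - 2A^4 + 2A^8, w = +4
1 component, writhe +4, over 12 crossings
det 15, colorings 9 of 3^12 — tricolorable
observation: |V(-1)| = 15: so tricolorable, since 3 divides 15


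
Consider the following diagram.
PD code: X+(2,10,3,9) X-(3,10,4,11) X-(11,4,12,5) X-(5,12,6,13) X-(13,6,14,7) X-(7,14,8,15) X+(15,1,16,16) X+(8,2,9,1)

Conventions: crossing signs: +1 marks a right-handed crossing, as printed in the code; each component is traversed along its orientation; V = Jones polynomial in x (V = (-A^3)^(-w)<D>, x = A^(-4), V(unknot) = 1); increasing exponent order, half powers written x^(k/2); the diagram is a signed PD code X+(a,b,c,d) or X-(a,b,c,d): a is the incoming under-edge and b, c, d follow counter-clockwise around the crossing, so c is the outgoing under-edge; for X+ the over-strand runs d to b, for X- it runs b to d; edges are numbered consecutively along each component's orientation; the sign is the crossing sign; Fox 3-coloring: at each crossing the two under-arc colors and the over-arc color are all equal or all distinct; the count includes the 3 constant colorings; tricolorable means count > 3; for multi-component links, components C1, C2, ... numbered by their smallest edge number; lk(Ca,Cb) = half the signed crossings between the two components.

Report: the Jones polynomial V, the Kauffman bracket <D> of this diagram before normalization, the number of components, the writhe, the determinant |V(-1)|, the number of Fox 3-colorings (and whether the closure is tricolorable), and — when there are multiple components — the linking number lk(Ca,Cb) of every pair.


V(x) = -x^-4 + x^-3 + x^-1
bracket: A^-2 + A^6 - A^10, w = -2
1 component, writhe -2, over 8 crossings
det 3, colorings 9 of 3^8 — tricolorable
observation: w = -2 (over 8 crossings) is diagram-only; (-A^3)^(2) removes it from V


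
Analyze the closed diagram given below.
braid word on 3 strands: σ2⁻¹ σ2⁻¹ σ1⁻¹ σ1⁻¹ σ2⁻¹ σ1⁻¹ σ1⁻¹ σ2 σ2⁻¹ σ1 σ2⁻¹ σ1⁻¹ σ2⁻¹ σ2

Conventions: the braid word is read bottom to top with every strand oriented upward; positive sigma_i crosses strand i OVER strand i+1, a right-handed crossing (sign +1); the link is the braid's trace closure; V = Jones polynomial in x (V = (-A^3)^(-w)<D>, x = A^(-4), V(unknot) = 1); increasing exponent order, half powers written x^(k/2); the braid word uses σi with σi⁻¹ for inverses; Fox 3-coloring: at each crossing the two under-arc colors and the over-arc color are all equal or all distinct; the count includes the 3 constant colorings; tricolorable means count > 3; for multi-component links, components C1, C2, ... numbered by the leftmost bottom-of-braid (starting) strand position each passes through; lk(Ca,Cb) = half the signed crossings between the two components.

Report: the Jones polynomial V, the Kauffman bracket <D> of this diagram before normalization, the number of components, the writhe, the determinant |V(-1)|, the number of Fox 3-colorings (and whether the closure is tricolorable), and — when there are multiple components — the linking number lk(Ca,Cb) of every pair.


V = -x^-8 + x^-5 + x^-3
<D> = A^-12 + A^-4 - A^8 (w = -8)
1 component over 14 crossings, w = -8
9 Fox colorings among 3^14, |V(-1)| = 3: tricolorable
why: w = -8 (over 14 crossings) is diagram-only; (-A^3)^(8) removes it from V


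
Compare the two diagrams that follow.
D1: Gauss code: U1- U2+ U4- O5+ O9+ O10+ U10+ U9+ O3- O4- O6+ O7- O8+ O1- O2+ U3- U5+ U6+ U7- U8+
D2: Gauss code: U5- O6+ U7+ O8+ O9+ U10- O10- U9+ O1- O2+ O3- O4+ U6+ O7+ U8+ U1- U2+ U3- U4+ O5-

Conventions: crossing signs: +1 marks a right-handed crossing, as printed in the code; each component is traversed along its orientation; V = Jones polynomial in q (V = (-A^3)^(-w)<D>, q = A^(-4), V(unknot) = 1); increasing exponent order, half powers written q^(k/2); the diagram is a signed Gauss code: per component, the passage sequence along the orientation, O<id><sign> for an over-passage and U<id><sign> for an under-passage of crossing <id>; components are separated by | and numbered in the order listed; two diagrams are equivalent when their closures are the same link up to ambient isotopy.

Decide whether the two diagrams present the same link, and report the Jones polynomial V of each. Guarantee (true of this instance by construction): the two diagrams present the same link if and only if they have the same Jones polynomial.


equivalent: no
D1 (bracket A^6; 10 crossings at w = +2): V = 1
D2 (bracket -A^-10 + A^-6 + A^2; 10 crossings at w = +2): V = q + q^3 - q^4
key observation: 2 values of V(q) split the 2 diagrams


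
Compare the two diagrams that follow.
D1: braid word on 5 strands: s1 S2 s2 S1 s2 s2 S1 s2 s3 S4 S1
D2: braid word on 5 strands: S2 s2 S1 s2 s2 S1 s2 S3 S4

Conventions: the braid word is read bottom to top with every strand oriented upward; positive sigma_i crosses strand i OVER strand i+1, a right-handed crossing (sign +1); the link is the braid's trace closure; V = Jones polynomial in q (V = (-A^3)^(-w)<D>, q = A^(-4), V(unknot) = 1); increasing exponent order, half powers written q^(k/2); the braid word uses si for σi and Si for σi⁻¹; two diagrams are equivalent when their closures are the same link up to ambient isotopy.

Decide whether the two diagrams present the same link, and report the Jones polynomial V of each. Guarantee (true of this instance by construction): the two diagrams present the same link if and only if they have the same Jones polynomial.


equivalent: yes
D1 (bracket -A^-11 + 2A^-7 - A^-3 + 2A - A^5 + A^9; 11 crossings at w = +1): V = -q^(-3/2) + q^(-1/2) - 2q^(1/2) + q^(3/2) - 2q^(5/2) + q^(7/2)
D2 (bracket -A^-17 + 2A^-13 - A^-9 + 2A^-5 - A^-1 + A^3; 9 crossings at w = -1): V = -q^(-3/2) + q^(-1/2) - 2q^(1/2) + q^(3/2) - 2q^(5/2) + q^(7/2)
key observation: one V(q) for all 2 diagrams — one class (guaranteed)


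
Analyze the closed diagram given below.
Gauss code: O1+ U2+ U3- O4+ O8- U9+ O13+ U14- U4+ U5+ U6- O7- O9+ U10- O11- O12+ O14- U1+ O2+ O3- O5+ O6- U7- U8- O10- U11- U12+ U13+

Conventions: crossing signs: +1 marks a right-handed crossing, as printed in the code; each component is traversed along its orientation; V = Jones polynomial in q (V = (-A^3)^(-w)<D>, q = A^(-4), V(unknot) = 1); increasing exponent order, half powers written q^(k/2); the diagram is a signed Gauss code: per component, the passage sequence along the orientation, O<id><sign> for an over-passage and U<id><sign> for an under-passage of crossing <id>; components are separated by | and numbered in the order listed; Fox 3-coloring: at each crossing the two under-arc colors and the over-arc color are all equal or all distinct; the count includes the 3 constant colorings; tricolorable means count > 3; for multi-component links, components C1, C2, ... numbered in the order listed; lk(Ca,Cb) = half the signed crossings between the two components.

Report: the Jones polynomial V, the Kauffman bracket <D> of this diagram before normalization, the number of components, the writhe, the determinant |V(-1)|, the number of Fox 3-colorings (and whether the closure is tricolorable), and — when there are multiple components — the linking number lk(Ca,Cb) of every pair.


V = -q^-3 + 2q^-2 - 2q^-1 + 3 - 2q + 2q^2 - q^3
<D> = -A^-12 + 2A^-8 - 2A^-4 + 3 - 2A^4 + 2A^8 - A^12 (w = 0)
1 component over 14 crossings, w = 0
3 Fox colorings among 3^14, |V(-1)| = 13: not tricolorable
why: w = 0 shifts under R1 moves; the (-A^3)^(0) factor cancels that in V


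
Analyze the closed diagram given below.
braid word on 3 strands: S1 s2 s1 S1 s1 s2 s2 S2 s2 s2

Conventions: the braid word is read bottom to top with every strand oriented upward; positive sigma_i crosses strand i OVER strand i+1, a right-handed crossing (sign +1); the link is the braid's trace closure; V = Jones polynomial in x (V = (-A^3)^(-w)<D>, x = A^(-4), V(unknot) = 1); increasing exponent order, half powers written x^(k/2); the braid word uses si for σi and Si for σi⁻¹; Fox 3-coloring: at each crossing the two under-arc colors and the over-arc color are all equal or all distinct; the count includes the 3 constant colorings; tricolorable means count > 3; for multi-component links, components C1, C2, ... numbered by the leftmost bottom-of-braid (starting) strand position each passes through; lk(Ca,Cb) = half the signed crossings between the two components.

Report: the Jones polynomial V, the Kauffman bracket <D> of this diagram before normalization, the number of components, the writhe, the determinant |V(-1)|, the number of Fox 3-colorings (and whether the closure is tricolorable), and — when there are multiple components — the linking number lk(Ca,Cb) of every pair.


Jones polynomial: V(x) = x + x^3 - x^4
<D> = -A^-4 + 1 + A^8; writhe +4
components 1, writhe +4 (10 crossings)
3-colorings: 9 of 3^10, det 3 — tricolorable
note: V spans 3 powers of x: at least 3 crossings in any diagram


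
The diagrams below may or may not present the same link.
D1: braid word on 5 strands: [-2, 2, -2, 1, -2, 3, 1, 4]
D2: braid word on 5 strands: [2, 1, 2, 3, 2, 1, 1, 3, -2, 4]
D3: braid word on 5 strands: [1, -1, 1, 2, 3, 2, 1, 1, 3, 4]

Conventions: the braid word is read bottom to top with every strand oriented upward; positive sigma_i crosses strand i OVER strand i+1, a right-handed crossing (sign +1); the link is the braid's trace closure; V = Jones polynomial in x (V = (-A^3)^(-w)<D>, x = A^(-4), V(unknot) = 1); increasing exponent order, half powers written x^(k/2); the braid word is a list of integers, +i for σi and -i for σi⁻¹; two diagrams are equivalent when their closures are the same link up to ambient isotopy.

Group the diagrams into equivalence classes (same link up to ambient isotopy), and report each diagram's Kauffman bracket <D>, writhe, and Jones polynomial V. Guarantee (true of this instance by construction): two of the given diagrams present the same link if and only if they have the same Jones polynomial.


grouping into links: {D1} | {D2, D3}
V(D1) = x^-2 - x^-1 + 1 - x + x^2  (w +2, c 8, <D> = A^-2 - A^2 + A^6 - A^10 + A^14)
V(D2) = x^2 + 2x^4 - 2x^5 + x^6 - 2x^7 + x^8  (w +8, c 10, <D> = A^-8 - 2A^-4 + 1 - 2A^4 + 2A^8 + A^16)
V(D3) = x^2 + 2x^4 - 2x^5 + x^6 - 2x^7 + x^8  (w +8, c 10, <D> = A^-8 - 2A^-4 + 1 - 2A^4 + 2A^8 + A^16)
key observation: 2 values of V(x) split the 3 diagrams


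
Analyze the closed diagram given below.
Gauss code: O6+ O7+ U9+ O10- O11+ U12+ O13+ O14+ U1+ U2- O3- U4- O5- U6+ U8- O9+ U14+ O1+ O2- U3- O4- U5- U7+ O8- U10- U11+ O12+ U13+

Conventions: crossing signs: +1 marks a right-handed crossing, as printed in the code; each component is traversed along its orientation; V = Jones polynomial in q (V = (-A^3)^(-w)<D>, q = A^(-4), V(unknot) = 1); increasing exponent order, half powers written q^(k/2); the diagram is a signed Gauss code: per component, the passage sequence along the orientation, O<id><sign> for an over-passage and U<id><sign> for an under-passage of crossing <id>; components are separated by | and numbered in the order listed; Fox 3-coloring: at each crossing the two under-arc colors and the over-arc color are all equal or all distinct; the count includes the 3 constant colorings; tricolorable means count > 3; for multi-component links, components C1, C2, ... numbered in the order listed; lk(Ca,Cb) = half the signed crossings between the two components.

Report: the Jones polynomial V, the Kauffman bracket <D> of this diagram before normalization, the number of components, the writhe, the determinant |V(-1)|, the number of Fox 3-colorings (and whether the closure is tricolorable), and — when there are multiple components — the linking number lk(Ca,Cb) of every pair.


Jones polynomial: V(q) = -q^-1 + 2 - q + 2q^2 - q^3 + q^4 - q^5
<D> = -A^-14 + A^-10 - A^-6 + 2A^-2 - A^2 + 2A^6 - A^10; writhe +2
components 1, writhe +2 (14 crossings)
3-colorings: 9 of 3^14, det 9 — tricolorable
note: w = +2 shifts under R1 moves; the (-A^3)^(-2) factor cancels that in V


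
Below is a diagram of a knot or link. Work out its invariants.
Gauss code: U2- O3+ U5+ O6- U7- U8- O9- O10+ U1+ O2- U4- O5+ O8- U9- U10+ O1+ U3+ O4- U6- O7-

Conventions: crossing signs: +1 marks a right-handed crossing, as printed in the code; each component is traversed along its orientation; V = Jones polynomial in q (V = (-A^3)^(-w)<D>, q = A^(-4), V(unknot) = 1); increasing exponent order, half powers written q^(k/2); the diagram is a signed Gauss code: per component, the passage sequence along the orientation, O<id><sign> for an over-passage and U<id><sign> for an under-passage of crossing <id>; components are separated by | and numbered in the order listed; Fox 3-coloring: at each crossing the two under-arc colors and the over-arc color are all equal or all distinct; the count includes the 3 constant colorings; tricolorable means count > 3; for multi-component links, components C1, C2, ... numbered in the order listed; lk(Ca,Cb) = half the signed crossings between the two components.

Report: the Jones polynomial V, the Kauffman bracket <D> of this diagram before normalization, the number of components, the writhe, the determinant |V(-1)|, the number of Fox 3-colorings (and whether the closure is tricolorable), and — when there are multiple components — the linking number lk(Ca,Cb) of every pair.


V = q^-5 - 2q^-4 + 2q^-3 - 2q^-2 + 2q^-1 - 1 + q
<D> = A^-10 - A^-6 + 2A^-2 - 2A^2 + 2A^6 - 2A^10 + A^14 (w = -2)
1 component over 10 crossings, w = -2
3 Fox colorings among 3^10, |V(-1)| = 11: not tricolorable
why: the span of V is 6, forcing >= 6 crossings in any diagram


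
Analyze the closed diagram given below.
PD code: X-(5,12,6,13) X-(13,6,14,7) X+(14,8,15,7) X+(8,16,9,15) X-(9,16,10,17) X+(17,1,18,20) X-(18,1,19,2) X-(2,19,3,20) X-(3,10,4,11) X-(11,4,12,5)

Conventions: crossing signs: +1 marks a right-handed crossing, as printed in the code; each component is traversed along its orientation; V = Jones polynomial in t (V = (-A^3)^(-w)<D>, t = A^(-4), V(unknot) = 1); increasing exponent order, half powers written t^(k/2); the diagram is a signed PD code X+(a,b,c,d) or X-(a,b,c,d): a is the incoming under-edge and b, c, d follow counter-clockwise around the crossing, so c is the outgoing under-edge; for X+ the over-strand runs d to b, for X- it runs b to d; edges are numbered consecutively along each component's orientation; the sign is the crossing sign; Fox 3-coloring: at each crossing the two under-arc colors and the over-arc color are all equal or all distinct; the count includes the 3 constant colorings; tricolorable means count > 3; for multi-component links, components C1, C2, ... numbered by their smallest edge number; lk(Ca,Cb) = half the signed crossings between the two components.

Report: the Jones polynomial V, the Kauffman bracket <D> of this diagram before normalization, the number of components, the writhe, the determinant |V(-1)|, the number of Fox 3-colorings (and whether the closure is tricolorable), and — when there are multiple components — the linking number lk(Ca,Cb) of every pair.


V(t) = -t^-4 + t^-3 + t^-1
bracket: A^-8 + 1 - A^4, w = -4
1 component, writhe -4, over 10 crossings
det 3, colorings 9 of 3^10 — tricolorable
observation: w = -4 shifts under R1 moves; the (-A^3)^(4) factor cancels that in V


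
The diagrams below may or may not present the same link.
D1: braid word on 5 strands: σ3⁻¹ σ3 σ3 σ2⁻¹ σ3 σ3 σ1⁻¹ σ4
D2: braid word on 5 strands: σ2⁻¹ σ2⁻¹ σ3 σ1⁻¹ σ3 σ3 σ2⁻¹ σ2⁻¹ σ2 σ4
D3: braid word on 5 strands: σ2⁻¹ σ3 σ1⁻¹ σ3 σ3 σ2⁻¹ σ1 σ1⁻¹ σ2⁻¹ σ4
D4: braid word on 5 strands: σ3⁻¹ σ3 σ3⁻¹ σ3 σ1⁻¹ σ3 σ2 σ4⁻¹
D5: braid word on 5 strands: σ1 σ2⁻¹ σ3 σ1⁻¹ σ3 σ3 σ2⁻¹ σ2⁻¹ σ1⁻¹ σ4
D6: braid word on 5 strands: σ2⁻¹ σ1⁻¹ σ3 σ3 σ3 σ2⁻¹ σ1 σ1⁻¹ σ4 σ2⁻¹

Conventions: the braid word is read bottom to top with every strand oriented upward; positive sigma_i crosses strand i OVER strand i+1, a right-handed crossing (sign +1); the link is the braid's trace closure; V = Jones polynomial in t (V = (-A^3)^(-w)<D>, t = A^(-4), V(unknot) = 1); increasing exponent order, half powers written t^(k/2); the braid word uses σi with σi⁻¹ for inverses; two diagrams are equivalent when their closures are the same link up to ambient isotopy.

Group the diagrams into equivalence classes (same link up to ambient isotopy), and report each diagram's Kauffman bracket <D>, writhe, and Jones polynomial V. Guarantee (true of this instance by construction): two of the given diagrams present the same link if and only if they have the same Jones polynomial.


classes: {D1} | {D2, D3, D5, D6} | {D4}
V(D1) = t + t^3 - t^4  [8 crossings, <D> = -A^-10 + A^-6 + A^2, w = +2]
V(D2) = -t^-3 + t^-2 - t^-1 + 3 - t + t^2 - t^3  [10 crossings, <D> = -A^-12 + A^-8 - A^-4 + 3 - A^4 + A^8 - A^12, w = 0]
V(D3) = -t^-3 + t^-2 - t^-1 + 3 - t + t^2 - t^3  (w 0, c 10, <D> = -A^-12 + A^-8 - A^-4 + 3 - A^4 + A^8 - A^12)
V(D4) = 1  (w 0, c 8, <D> = 1)
V(D5) = -t^-3 + t^-2 - t^-1 + 3 - t + t^2 - t^3  (w 0, c 10, <D> = -A^-12 + A^-8 - A^-4 + 3 - A^4 + A^8 - A^12)
V(D6) = -t^-3 + t^-2 - t^-1 + 3 - t + t^2 - t^3  [10 crossings, <D> = -A^-12 + A^-8 - A^-4 + 3 - A^4 + A^8 - A^12, w = 0]
note: 3 classes among 6 diagrams; unequal V(t) rules out equality


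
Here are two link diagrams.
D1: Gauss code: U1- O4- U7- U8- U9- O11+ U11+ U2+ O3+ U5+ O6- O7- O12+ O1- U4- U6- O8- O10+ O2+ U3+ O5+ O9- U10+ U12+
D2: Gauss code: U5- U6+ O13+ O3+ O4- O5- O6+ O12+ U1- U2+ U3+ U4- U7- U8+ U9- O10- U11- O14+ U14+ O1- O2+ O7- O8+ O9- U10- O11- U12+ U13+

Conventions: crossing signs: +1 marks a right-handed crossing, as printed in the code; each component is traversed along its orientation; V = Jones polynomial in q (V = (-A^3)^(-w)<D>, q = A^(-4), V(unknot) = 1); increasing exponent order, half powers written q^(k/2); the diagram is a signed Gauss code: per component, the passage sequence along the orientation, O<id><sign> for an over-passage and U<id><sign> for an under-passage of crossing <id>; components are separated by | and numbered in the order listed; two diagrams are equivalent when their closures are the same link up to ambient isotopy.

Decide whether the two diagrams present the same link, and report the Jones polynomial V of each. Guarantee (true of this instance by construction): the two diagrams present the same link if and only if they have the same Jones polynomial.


same link: no
V(D1) = -q^-3 + 2q^-2 - 2q^-1 + 3 - 2q + 2q^2 - q^3  [12 crossings, <D> = -A^-12 + 2A^-8 - 2A^-4 + 3 - 2A^4 + 2A^8 - A^12, w = 0]
V(D2) = -q^-4 + q^-3 + q^-1  (w 0, c 14, <D> = A^4 + A^12 - A^16)
note: 2 classes among 2 diagrams; unequal V(q) rules out equality


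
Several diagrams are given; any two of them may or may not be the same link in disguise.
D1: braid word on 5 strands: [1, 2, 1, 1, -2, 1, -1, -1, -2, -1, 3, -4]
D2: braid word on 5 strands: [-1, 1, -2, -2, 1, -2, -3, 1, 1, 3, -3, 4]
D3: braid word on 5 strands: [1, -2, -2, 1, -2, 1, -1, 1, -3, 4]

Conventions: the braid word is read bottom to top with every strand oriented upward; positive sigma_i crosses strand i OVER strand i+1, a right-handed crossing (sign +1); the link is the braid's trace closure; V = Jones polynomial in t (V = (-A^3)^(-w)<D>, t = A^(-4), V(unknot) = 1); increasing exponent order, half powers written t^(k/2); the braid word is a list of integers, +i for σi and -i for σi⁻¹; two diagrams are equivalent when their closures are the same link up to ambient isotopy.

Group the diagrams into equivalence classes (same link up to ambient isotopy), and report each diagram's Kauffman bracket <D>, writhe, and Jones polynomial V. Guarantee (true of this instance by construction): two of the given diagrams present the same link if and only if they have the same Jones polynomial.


equivalence classes: {D1} | {D2, D3}
D1 (bracket 1; 12 crossings at w = 0): V = 1
V(D2) = -t^-3 + 2t^-2 - 2t^-1 + 3 - 2t + 2t^2 - t^3  (w 0, c 12, <D> = -A^-12 + 2A^-8 - 2A^-4 + 3 - 2A^4 + 2A^8 - A^12)
D3 (bracket -A^-12 + 2A^-8 - 2A^-4 + 3 - 2A^4 + 2A^8 - A^12; 10 crossings at w = 0): V = -t^-3 + 2t^-2 - 2t^-1 + 3 - 2t + 2t^2 - t^3
key observation: 2 values of V(t) split the 3 diagrams


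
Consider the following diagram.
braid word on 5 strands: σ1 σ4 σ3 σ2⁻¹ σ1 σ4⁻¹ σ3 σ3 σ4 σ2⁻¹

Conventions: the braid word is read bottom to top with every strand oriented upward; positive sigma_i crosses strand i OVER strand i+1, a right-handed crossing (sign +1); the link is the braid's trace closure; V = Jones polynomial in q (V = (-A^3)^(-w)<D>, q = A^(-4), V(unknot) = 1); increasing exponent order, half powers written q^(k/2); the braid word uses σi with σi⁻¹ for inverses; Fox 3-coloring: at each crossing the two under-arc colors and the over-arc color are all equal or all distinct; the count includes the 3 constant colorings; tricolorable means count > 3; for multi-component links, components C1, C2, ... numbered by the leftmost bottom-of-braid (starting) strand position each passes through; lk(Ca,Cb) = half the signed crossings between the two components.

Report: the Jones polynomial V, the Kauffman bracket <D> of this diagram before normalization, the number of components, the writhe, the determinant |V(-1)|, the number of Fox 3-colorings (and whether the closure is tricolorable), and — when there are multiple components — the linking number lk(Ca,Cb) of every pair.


Jones polynomial: V(q) = q^-1 - 2 + 4q - 6q^2 + 7q^3 - 6q^4 + 6q^5 - 4q^6 + 2q^7 - q^8
<D> = -A^-20 + 2A^-16 - 4A^-12 + 6A^-8 - 6A^-4 + 7 - 6A^4 + 4A^8 - 2A^12 + A^16; writhe +4
components 1, writhe +4 (10 crossings)
3-colorings: 9 of 3^10, det 39 — tricolorable
note: |V(-1)| = 39: so tricolorable, since 3 divides 39


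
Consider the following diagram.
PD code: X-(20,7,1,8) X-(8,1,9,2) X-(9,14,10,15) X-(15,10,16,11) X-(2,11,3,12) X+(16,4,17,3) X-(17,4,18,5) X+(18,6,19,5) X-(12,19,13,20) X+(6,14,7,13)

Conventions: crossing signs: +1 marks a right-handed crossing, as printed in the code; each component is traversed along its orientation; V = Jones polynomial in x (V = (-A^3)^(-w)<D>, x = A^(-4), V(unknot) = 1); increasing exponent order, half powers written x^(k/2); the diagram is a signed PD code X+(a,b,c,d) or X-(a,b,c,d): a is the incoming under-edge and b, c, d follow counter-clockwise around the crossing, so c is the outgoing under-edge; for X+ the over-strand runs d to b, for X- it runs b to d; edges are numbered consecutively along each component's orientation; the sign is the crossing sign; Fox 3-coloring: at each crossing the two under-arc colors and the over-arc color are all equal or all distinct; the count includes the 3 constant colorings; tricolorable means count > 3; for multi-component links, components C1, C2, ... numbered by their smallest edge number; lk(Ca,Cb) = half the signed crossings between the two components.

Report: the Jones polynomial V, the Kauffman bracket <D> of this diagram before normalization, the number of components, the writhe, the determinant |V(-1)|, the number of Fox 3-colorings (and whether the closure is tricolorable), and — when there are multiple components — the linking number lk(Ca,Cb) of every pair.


Jones polynomial: V(x) = x^-7 - 2x^-6 + 2x^-5 - 3x^-4 + 3x^-3 - 2x^-2 + 2x^-1
<D> = 2A^-8 - 2A^-4 + 3 - 3A^4 + 2A^8 - 2A^12 + A^16; writhe -4
components 1, writhe -4 (10 crossings)
3-colorings: 9 of 3^10, det 15 — tricolorable
note: w = -4 shifts under R1 moves; the (-A^3)^(4) factor cancels that in V


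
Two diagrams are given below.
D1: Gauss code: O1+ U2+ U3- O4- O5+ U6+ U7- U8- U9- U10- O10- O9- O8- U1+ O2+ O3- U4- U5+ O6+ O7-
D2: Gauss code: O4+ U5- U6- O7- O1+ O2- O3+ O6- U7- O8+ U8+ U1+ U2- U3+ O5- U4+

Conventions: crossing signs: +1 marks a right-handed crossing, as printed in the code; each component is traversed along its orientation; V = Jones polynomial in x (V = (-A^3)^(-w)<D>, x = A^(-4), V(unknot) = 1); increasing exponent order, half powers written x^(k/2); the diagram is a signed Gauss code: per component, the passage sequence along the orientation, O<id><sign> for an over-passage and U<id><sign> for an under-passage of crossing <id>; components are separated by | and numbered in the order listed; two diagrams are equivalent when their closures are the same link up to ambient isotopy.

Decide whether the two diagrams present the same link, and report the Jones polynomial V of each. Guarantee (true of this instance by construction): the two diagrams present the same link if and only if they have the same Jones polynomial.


equivalent: yes
V(D1) = 1  (w -2, c 10, <D> = A^-6)
V(D2) = 1  (w 0, c 8, <D> = 1)
why: from 10 to 8 crossings by R-moves: one link, two diagrams


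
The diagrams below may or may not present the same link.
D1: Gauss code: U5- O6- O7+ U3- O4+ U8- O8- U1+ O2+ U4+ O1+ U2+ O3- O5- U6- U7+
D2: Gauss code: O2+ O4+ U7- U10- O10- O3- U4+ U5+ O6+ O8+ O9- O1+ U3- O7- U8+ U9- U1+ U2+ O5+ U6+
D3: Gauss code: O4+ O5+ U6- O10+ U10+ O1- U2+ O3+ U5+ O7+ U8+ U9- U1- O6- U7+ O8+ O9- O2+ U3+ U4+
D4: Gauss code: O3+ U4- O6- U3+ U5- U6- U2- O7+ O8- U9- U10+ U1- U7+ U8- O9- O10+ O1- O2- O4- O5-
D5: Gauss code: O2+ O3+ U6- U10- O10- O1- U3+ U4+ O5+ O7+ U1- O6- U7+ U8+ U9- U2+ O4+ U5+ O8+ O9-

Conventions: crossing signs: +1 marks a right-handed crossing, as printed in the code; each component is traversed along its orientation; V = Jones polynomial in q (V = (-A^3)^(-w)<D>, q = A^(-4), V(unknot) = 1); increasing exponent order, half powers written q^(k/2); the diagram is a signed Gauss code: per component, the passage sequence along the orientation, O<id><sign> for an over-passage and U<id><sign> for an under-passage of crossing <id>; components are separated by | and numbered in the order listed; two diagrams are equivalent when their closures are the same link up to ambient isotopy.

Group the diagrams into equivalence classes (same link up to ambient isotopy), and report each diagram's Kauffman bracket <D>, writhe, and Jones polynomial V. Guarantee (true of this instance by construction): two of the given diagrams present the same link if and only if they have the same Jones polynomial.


grouping into links: {D1} | {D4} | {D2, D3, D5}
V(D1) = q + q^3 - q^4  (w 0, c 8, <D> = -A^-16 + A^-12 + A^-4)
D2 (bracket A^-14 - 2A^-10 + 2A^-6 - 2A^-2 + 2A^2 - A^6 + A^10; 10 crossings at w = +2): V = q^-1 - 1 + 2q - 2q^2 + 2q^3 - 2q^4 + q^5
V(D3) = q^-1 - 1 + 2q - 2q^2 + 2q^3 - 2q^4 + q^5  (w +4, c 10, <D> = A^-8 - 2A^-4 + 2 - 2A^4 + 2A^8 - A^12 + A^16)
V(D4) = 1  [10 crossings, <D> = A^-12, w = -4]
V(D5) = q^-1 - 1 + 2q - 2q^2 + 2q^3 - 2q^4 + q^5  [10 crossings, <D> = A^-14 - 2A^-10 + 2A^-6 - 2A^-2 + 2A^2 - A^6 + A^10, w = +2]
key observation: 3 values of V(q) split the 5 diagrams


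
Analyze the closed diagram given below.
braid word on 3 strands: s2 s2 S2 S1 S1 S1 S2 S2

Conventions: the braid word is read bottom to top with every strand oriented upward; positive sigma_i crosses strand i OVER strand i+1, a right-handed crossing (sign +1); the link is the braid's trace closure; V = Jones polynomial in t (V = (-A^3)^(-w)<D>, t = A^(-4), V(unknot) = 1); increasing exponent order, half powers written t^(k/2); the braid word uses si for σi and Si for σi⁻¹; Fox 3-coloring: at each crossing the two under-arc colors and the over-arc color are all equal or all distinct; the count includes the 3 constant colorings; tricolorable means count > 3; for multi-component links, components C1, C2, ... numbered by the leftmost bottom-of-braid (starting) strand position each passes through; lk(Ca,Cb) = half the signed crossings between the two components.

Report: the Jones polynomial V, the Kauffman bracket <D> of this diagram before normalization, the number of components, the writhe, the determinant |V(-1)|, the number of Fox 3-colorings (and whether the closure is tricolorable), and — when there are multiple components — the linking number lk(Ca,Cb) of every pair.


V(t) = -t^-4 + t^-3 + t^-1
bracket: A^-8 + 1 - A^4, w = -4
1 component, writhe -4, over 8 crossings
det 3, colorings 9 of 3^8 — tricolorable
observation: V spans 3 powers of t: at least 3 crossings in any diagram


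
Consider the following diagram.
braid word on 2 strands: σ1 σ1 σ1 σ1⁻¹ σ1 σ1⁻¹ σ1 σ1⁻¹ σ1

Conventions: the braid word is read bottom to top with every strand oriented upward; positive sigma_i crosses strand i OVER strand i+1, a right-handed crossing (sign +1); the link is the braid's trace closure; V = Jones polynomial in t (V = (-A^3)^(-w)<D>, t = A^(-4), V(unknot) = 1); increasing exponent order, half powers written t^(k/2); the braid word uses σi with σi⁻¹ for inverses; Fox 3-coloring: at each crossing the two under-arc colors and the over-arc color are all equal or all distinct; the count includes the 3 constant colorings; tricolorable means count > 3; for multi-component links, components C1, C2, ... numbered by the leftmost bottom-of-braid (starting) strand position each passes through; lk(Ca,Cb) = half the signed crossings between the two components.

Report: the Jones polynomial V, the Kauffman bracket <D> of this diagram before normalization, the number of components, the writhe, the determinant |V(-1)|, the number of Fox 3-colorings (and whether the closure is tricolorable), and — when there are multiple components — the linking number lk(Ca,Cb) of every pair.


Jones polynomial: V(t) = t + t^3 - t^4
<D> = A^-7 - A^-3 - A^5; writhe +3
components 1, writhe +3 (9 crossings)
3-colorings: 9 of 3^9, det 3 — tricolorable
note: w = +3 (over 9 crossings) is diagram-only; (-A^3)^(-3) removes it from V
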